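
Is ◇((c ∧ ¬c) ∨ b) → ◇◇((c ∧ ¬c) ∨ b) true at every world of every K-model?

Tableau for the negation ¬(◇((c ∧ ¬c) ∨ b) → ◇◇((c ∧ ¬c) ∨ b)):
1. ¬(◇((c ∧ ¬c) ∨ b) → ◇◇((c ∧ ¬c) ∨ b)), u
2. ◇((c ∧ ¬c) ∨ b), u   [¬→-rule on 1]
3. ¬◇◇((c ∧ ¬c) ∨ b), u   [¬→-rule on 1]
4. (c ∧ ¬c) ∨ b, v   [◇-rule on 2: fresh world v, uRv]
5. ¬◇((c ∧ ¬c) ∨ b), v   [¬◇-rule on 3 via uRv]
6. b, v   [∨-rule on 4 (branches; this branch)]
Accessibility: uRv
The negation has an open branch (countermodel exists).

Invalid (countermodel exists)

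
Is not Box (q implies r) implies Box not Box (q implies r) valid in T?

Tableau for the negation not (not Box (q implies r) implies Box not Box (q implies r)):
1. not (not Box (q implies r) implies Box not Box (q implies r)), u
2. not Box (q implies r), u
3. not Box not Box (q implies r), u
4. not (q implies r), v
5. q, v
6. not r, v
7. Box (q implies r), w
8. q implies r, w
9. r, w
Accessibility: uRu, uRv, uRw, vRv, wRw
The negation has an open branch (countermodel exists).

No, not valid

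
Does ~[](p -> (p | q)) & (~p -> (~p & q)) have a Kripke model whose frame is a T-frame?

1. ~[](p -> (p | q)) & (~p -> (~p & q)), u
2. ~[](p -> (p | q)), u
3. ~p -> (~p & q), u
4. ~p & q, u
5. ~p, u
6. q, u
7. ~(p -> (p | q)), v
8. p, v
9. ~(p | q), v
10. ~p, v
11. ~q, v
Accessibility: uRu, uRv, vRv
Branch closes: p and ~p both at v.
Every branch closes; the branch above is one of them.

Unsatisfiable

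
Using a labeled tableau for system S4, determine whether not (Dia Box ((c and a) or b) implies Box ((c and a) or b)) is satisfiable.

Satisfiable

1. not (Dia Box ((c and a) or b) implies Box ((c and a) or b)), u
2. Dia Box ((c and a) or b), u
3. not Box ((c and a) or b), u
4. Box ((c and a) or b), v
5. (c and a) or b, v
6. b, v
7. not ((c and a) or b), w
8. not (c and a), w
9. not b, w
10. not a, w
Accessibility: uRu, uRv, uRw, vRv, wRw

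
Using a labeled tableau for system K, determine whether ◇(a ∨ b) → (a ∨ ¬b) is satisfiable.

Satisfiable

1. ◇(a ∨ b) → (a ∨ ¬b), w0
2. a ∨ ¬b, w0
3. ¬b, w0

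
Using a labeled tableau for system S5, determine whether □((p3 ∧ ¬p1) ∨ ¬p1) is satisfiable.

Yes, satisfiable

1. □((p3 ∧ ¬p1) ∨ ¬p1), u
2. (p3 ∧ ¬p1) ∨ ¬p1, u   [□-rule on 1 via uRu]
3. ¬p1, u   [∨-rule on 2 (branches; this branch)]
Accessibility: uRu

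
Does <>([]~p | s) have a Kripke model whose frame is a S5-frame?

Satisfiable

1. <>([]~p | s), 0
2. []~p | s, 1
3. s, 1
Accessibility: 0R0, 0R1, 1R0, 1R1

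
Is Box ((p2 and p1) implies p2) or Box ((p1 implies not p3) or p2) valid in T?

Valid

Tableau for the negation not (Box ((p2 and p1) implies p2) or Box ((p1 implies not p3) or p2)):
1. not (Box ((p2 and p1) implies p2) or Box ((p1 implies not p3) or p2)), w0
2. not Box ((p2 and p1) implies p2), w0
3. not Box ((p1 implies not p3) or p2), w0
4. not ((p2 and p1) implies p2), w1
5. p2 and p1, w1
6. not p2, w1
7. p2, w1
8. p1, w1
Accessibility: w0Rw0, w0Rw1, w1Rw1
Branch closes: p2 and not p2 both at w1.
All branches of the negation close; one closing branch shown above.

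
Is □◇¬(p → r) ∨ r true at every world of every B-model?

Invalid (countermodel exists)

Tableau for the negation ¬(□◇¬(p → r) ∨ r):
1. ¬(□◇¬(p → r) ∨ r), w0
2. ¬□◇¬(p → r), w0
3. ¬r, w0
4. ¬◇¬(p → r), w1
5. p → r, w0
6. p → r, w1
7. ¬p, w0
8. r, w1
Accessibility: w0Rw0, w0Rw1, w1Rw0, w1Rw1
The negation has an open branch (countermodel exists).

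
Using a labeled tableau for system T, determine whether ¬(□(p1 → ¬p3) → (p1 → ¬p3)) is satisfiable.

1. ¬(□(p1 → ¬p3) → (p1 → ¬p3)), 0
2. □(p1 → ¬p3), 0   [¬→-rule on 1]
3. ¬(p1 → ¬p3), 0   [¬→-rule on 1]
4. p1, 0   [¬→-rule on 3]
5. p3, 0   [¬→-rule on 3]
6. p1 → ¬p3, 0   [□-rule on 2 via 0R0]
7. ¬p3, 0   [→-rule on 6 (branches; this branch)]
Accessibility: 0R0
Branch closes: p3 and ¬p3 both at 0.
(One branch shown.) All branches close.

No, unsatisfiable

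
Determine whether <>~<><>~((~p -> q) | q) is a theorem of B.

Tableau for the negation ~<>~<><>~((~p -> q) | q):
1. ~<>~<><>~((~p -> q) | q), w0
2. <><>~((~p -> q) | q), w0
3. <>~((~p -> q) | q), w1
4. <><>~((~p -> q) | q), w1
5. ~((~p -> q) | q), w2
6. ~(~p -> q), w2
7. ~q, w2
8. ~p, w2
9. <>~((~p -> q) | q), w3
10. ~((~p -> q) | q), w4
11. ~(~p -> q), w4
12. ~q, w4
13. ~p, w4
Accessibility: w0Rw0, w0Rw1, w1Rw0, w1Rw1, w1Rw2, w1Rw3, w2Rw1, w2Rw2, w3Rw1, w3Rw3, w3Rw4, w4Rw3, w4Rw4
The negation has an open branch (countermodel exists).

No, not valid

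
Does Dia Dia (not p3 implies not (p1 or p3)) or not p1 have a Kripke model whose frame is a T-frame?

1. Dia Dia (not p3 implies not (p1 or p3)) or not p1, w0
2. not p1, w0   [or-rule on 1 (branches; this branch)]
Accessibility: w0Rw0

Satisfiable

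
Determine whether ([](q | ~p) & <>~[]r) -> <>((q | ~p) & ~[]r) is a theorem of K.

Valid

Tableau for the negation ~(([](q | ~p) & <>~[]r) -> <>((q | ~p) & ~[]r)):
1. ~(([](q | ~p) & <>~[]r) -> <>((q | ~p) & ~[]r)), w0
2. [](q | ~p) & <>~[]r, w0   [~->-rule on 1]
3. ~<>((q | ~p) & ~[]r), w0   [~->-rule on 1]
4. [](q | ~p), w0   [&-rule on 2]
5. <>~[]r, w0   [&-rule on 2]
6. ~[]r, w1   [<>-rule on 5: fresh world w1, w0Rw1]
7. ~((q | ~p) & ~[]r), w1   [~<>-rule on 3 via w0Rw1]
8. q | ~p, w1   [[]-rule on 4 via w0Rw1]
9. []r, w1   [~&-rule on 7 (branches; this branch)]
10. ~p, w1   [|-rule on 8 (branches; this branch)]
11. ~r, w2   [~[]-rule on 6: fresh world w2, w1Rw2]
12. r, w2   [[]-rule on 9 via w1Rw2]
Accessibility: w0Rw1, w1Rw2
Branch closes: r and ~r both at w2.
Every branch of the negation's tableau closes; the branch above is one of them.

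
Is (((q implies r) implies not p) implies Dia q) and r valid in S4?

Tableau for the negation not ((((q implies r) implies not p) implies Dia q) and r):
1. not ((((q implies r) implies not p) implies Dia q) and r), 0
2. not r, 0   [neg-and-rule on 1 (branches; this branch)]
Accessibility: 0R0
The negation has an open branch (countermodel exists).

Not valid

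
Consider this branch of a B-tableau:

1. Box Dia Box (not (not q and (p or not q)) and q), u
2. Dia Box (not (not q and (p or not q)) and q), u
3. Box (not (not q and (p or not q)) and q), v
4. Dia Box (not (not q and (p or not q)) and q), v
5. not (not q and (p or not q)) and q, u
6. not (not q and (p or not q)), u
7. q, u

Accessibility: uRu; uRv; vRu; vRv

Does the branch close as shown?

No, open

There is no literal clash: for every atom and world, at most one sign appears.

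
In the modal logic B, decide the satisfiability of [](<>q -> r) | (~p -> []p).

Yes, satisfiable

1. [](<>q -> r) | (~p -> []p), u
2. ~p -> []p, u
3. []p, u
4. p, u
Accessibility: uRu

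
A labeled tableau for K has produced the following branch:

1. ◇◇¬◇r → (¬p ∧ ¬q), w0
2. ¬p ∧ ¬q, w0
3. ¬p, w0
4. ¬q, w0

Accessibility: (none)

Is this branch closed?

No, open

No world carries both an atom and its negation.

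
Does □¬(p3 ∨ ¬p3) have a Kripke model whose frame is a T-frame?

1. □¬(p3 ∨ ¬p3), u
2. ¬(p3 ∨ ¬p3), u
3. ¬p3, u
4. p3, u
Accessibility: uRu
Branch closes: p3 and ¬p3 both at u.
Every branch closes; the branch above is one of them.

Unsatisfiable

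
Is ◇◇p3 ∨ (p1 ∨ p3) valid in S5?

No, not valid

Tableau for the negation ¬(◇◇p3 ∨ (p1 ∨ p3)):
1. ¬(◇◇p3 ∨ (p1 ∨ p3)), 0
2. ¬◇◇p3, 0   [¬∨-rule on 1]
3. ¬(p1 ∨ p3), 0   [¬∨-rule on 1]
4. ¬p1, 0   [¬∨-rule on 3]
5. ¬p3, 0   [¬∨-rule on 3]
6. ¬◇p3, 0   [¬◇-rule on 2 via 0R0]
Accessibility: 0R0
The negation has an open branch (countermodel exists).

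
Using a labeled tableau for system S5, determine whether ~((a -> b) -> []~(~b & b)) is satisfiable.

Unsatisfiable

1. ~((a -> b) -> []~(~b & b)), w0
2. a -> b, w0
3. ~[]~(~b & b), w0
4. b, w0
5. ~b & b, w1
6. ~b, w1
7. b, w1
Accessibility: w0Rw0, w0Rw1, w1Rw0, w1Rw1
Branch closes: b and ~b both at w1.
Every branch closes; the branch above is one of them.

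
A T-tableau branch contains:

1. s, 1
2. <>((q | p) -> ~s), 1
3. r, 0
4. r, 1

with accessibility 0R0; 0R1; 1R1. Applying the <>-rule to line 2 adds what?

a fresh world 2 with 1R2, and (q | p) -> ~s at 2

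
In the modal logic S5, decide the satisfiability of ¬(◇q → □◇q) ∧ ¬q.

1. ¬(◇q → □◇q) ∧ ¬q, 0
2. ¬(◇q → □◇q), 0
3. ¬q, 0
4. ◇q, 0
5. ¬□◇q, 0
6. q, 1
7. ¬◇q, 2
8. ¬q, 1
Accessibility: 0R0, 0R1, 0R2, 1R0, 1R1, 1R2, 2R0, 2R1, 2R2
Branch closes: q and ¬q both at 1.
(One branch shown.) All branches close.

No, unsatisfiable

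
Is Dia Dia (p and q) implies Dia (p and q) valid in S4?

Yes, valid

Tableau for the negation not (Dia Dia (p and q) implies Dia (p and q)):
1. not (Dia Dia (p and q) implies Dia (p and q)), 0
2. Dia Dia (p and q), 0
3. not Dia (p and q), 0
4. not (p and q), 0
5. not q, 0
6. Dia (p and q), 1
7. not (p and q), 1
8. not q, 1
9. p and q, 2
10. p, 2
11. q, 2
12. not (p and q), 2
13. not q, 2
Accessibility: 0R0, 0R1, 0R2, 1R1, 1R2, 2R2
Branch closes: q and not q both at 2.
Every branch of the negation's tableau closes; the branch above is one of them.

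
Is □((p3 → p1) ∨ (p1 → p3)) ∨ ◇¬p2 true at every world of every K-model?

Yes, valid

Tableau for the negation ¬(□((p3 → p1) ∨ (p1 → p3)) ∨ ◇¬p2):
1. ¬(□((p3 → p1) ∨ (p1 → p3)) ∨ ◇¬p2), u
2. ¬□((p3 → p1) ∨ (p1 → p3)), u
3. ¬◇¬p2, u
4. ¬((p3 → p1) ∨ (p1 → p3)), v
5. ¬(p3 → p1), v
6. ¬(p1 → p3), v
7. p3, v
8. ¬p1, v
9. p1, v
10. ¬p3, v
Accessibility: uRv
Branch closes: p1 and ¬p1 both at v.
Every branch of the negation's tableau closes; the branch above is one of them.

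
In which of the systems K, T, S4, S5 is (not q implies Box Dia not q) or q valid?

S5

S4-tableau for the negation not ((not q implies Box Dia not q) or q):
1. not ((not q implies Box Dia not q) or q), u
2. not (not q implies Box Dia not q), u   [neg-or-rule on 1]
3. not q, u   [neg-or-rule on 1]
4. not Box Dia not q, u   [neg-implies-rule on 2]
5. not Dia not q, v   [neg-Box-rule on 4: fresh world v, uRv]
6. q, v   [neg-Dia-rule on 5 via vRv]
Accessibility: uRu, uRv, vRv
Complete open branch: countermodel on an S4-frame, so not valid in S4, nor in K, T (the same frame is also a K-frame and a T-frame).
S5-tableau for the negation not ((not q implies Box Dia not q) or q):
1. not ((not q implies Box Dia not q) or q), u
2. not (not q implies Box Dia not q), u   [neg-or-rule on 1]
3. not q, u   [neg-or-rule on 1]
4. not Box Dia not q, u   [neg-implies-rule on 2]
5. not Dia not q, v   [neg-Box-rule on 4: fresh world v, uRv]
6. q, u   [neg-Dia-rule on 5 via vRu]
Accessibility: uRu, uRv, vRu, vRv
Branch closes: q and not q both at u.
Every branch closes (one shown): valid in S5.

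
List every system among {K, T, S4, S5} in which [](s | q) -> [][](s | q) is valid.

S4, S5

T-tableau for the negation ~([](s | q) -> [][](s | q)):
1. ~([](s | q) -> [][](s | q)), 0
2. [](s | q), 0   [~->-rule on 1]
3. ~[][](s | q), 0   [~->-rule on 1]
4. s | q, 0   [[]-rule on 2 via 0R0]
5. q, 0   [|-rule on 4 (branches; this branch)]
6. ~[](s | q), 1   [~[]-rule on 3: fresh world 1, 0R1]
7. s | q, 1   [[]-rule on 2 via 0R1]
8. q, 1   [|-rule on 7 (branches; this branch)]
9. ~(s | q), 2   [~[]-rule on 6: fresh world 2, 1R2]
10. ~s, 2   [~|-rule on 9]
11. ~q, 2   [~|-rule on 9]
Accessibility: 0R0, 0R1, 1R1, 1R2, 2R2
Complete open branch: countermodel on a T-frame, so not valid in T, nor in K (the same frame is also a K-frame).
S4-tableau for the negation ~([](s | q) -> [][](s | q)):
1. ~([](s | q) -> [][](s | q)), 0
2. [](s | q), 0   [~->-rule on 1]
3. ~[][](s | q), 0   [~->-rule on 1]
4. s | q, 0   [[]-rule on 2 via 0R0]
5. q, 0   [|-rule on 4 (branches; this branch)]
6. ~[](s | q), 1   [~[]-rule on 3: fresh world 1, 0R1]
7. s | q, 1   [[]-rule on 2 via 0R1]
8. q, 1   [|-rule on 7 (branches; this branch)]
9. ~(s | q), 2   [~[]-rule on 6: fresh world 2, 1R2]
10. ~s, 2   [~|-rule on 9]
11. ~q, 2   [~|-rule on 9]
12. s | q, 2   [[]-rule on 2 via 0R2]
13. q, 2   [|-rule on 12 (branches; this branch)]
Accessibility: 0R0, 0R1, 0R2, 1R1, 1R2, 2R2
Branch closes: q and ~q both at 2.
Every branch closes (one shown): valid in S4, hence also in S5 (every theorem of S4 is a theorem of S5).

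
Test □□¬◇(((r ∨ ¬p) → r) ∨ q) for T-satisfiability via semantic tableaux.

1. □□¬◇(((r ∨ ¬p) → r) ∨ q), w0
2. □¬◇(((r ∨ ¬p) → r) ∨ q), w0
3. ¬◇(((r ∨ ¬p) → r) ∨ q), w0
4. ¬(((r ∨ ¬p) → r) ∨ q), w0
5. ¬((r ∨ ¬p) → r), w0
6. ¬q, w0
7. r ∨ ¬p, w0
8. ¬r, w0
9. ¬p, w0
Accessibility: w0Rw0

Satisfiable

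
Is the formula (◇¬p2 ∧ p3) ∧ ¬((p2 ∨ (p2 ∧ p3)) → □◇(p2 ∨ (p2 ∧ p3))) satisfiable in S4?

1. (◇¬p2 ∧ p3) ∧ ¬((p2 ∨ (p2 ∧ p3)) → □◇(p2 ∨ (p2 ∧ p3))), 0
2. ◇¬p2 ∧ p3, 0
3. ¬((p2 ∨ (p2 ∧ p3)) → □◇(p2 ∨ (p2 ∧ p3))), 0
4. ◇¬p2, 0
5. p3, 0
6. p2 ∨ (p2 ∧ p3), 0
7. ¬□◇(p2 ∨ (p2 ∧ p3)), 0
8. p2 ∧ p3, 0
9. p2, 0
10. ¬p2, 1
11. ¬◇(p2 ∨ (p2 ∧ p3)), 2
12. ¬(p2 ∨ (p2 ∧ p3)), 2
13. ¬p2, 2
14. ¬(p2 ∧ p3), 2
15. ¬p3, 2
Accessibility: 0R0, 0R1, 0R2, 1R1, 2R2

Satisfiable (open branch found)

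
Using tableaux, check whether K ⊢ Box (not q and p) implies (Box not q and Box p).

Valid

Tableau for the negation not (Box (not q and p) implies (Box not q and Box p)):
1. not (Box (not q and p) implies (Box not q and Box p)), u
2. Box (not q and p), u   [neg-implies-rule on 1]
3. not (Box not q and Box p), u   [neg-implies-rule on 1]
4. not Box p, u   [neg-and-rule on 3 (branches; this branch)]
5. not p, v   [neg-Box-rule on 4: fresh world v, uRv]
6. not q and p, v   [Box-rule on 2 via uRv]
7. not q, v   [and-rule on 6]
8. p, v   [and-rule on 6]
Accessibility: uRv
Branch closes: p and not p both at v.
All branches of the negation close; one closing branch shown above.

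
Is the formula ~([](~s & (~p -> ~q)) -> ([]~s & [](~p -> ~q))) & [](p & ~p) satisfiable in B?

1. ~([](~s & (~p -> ~q)) -> ([]~s & [](~p -> ~q))) & [](p & ~p), w0
2. ~([](~s & (~p -> ~q)) -> ([]~s & [](~p -> ~q))), w0
3. [](p & ~p), w0
4. [](~s & (~p -> ~q)), w0
5. ~([]~s & [](~p -> ~q)), w0
6. p & ~p, w0
7. p, w0
8. ~p, w0
Accessibility: w0Rw0
Branch closes: p and ~p both at w0.
(One branch shown.) All branches close.

Unsatisfiable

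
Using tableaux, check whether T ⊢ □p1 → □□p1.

Invalid (countermodel exists)

Tableau for the negation ¬(□p1 → □□p1):
1. ¬(□p1 → □□p1), 0
2. □p1, 0
3. ¬□□p1, 0
4. p1, 0
5. ¬□p1, 1
6. p1, 1
7. ¬p1, 2
Accessibility: 0R0, 0R1, 1R1, 1R2, 2R2
The negation has an open branch (countermodel exists).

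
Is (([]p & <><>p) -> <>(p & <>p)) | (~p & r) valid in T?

Tableau for the negation ~((([]p & <><>p) -> <>(p & <>p)) | (~p & r)):
1. ~((([]p & <><>p) -> <>(p & <>p)) | (~p & r)), 0
2. ~(([]p & <><>p) -> <>(p & <>p)), 0   [~|-rule on 1]
3. ~(~p & r), 0   [~|-rule on 1]
4. []p & <><>p, 0   [~->-rule on 2]
5. ~<>(p & <>p), 0   [~->-rule on 2]
6. []p, 0   [&-rule on 4]
7. <><>p, 0   [&-rule on 4]
8. ~(p & <>p), 0   [~<>-rule on 5 via 0R0]
9. p, 0   [[]-rule on 6 via 0R0]
10. ~r, 0   [~&-rule on 3 (branches; this branch)]
11. ~<>p, 0   [~&-rule on 8 (branches; this branch)]
12. ~p, 0   [~<>-rule on 11 via 0R0]
Accessibility: 0R0
Branch closes: p and ~p both at 0.
Every branch of the negation's tableau closes; the branch above is one of them.

Yes, valid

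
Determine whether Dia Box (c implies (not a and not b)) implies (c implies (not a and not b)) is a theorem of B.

Tableau for the negation not (Dia Box (c implies (not a and not b)) implies (c implies (not a and not b))):
1. not (Dia Box (c implies (not a and not b)) implies (c implies (not a and not b))), w0
2. Dia Box (c implies (not a and not b)), w0
3. not (c implies (not a and not b)), w0
4. c, w0
5. not (not a and not b), w0
6. b, w0
7. Box (c implies (not a and not b)), w1
8. c implies (not a and not b), w0
9. c implies (not a and not b), w1
10. not a and not b, w0
11. not a, w0
12. not b, w0
Accessibility: w0Rw0, w0Rw1, w1Rw0, w1Rw1
Branch closes: b and not b both at w0.
All branches of the negation close; one closing branch shown above.

Yes, valid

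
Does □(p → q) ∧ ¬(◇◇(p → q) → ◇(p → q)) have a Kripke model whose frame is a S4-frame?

1. □(p → q) ∧ ¬(◇◇(p → q) → ◇(p → q)), u
2. □(p → q), u   [∧-rule on 1]
3. ¬(◇◇(p → q) → ◇(p → q)), u   [∧-rule on 1]
4. ◇◇(p → q), u   [¬→-rule on 3]
5. ¬◇(p → q), u   [¬→-rule on 3]
6. p → q, u   [□-rule on 2 via uRu]
7. ¬(p → q), u   [¬◇-rule on 5 via uRu]
8. p, u   [¬→-rule on 7]
9. ¬q, u   [¬→-rule on 7]
10. q, u   [→-rule on 6 (branches; this branch)]
Accessibility: uRu
Branch closes: q and ¬q both at u.
All branches of the tableau close; one closing branch shown above.

Unsatisfiable (every branch closes)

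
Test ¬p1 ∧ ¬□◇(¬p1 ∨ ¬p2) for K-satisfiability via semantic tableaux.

Yes, satisfiable

1. ¬p1 ∧ ¬□◇(¬p1 ∨ ¬p2), w0
2. ¬p1, w0
3. ¬□◇(¬p1 ∨ ¬p2), w0
4. ¬◇(¬p1 ∨ ¬p2), w1
Accessibility: w0Rw1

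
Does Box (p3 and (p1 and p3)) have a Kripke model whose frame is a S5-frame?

Yes, satisfiable

1. Box (p3 and (p1 and p3)), 0
2. p3 and (p1 and p3), 0   [Box-rule on 1 via 0R0]
3. p3, 0   [and-rule on 2]
4. p1 and p3, 0   [and-rule on 2]
5. p1, 0   [and-rule on 4]
Accessibility: 0R0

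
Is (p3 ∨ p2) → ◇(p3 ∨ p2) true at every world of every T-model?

Yes, valid

Tableau for the negation ¬((p3 ∨ p2) → ◇(p3 ∨ p2)):
1. ¬((p3 ∨ p2) → ◇(p3 ∨ p2)), w0
2. p3 ∨ p2, w0   [¬→-rule on 1]
3. ¬◇(p3 ∨ p2), w0   [¬→-rule on 1]
4. ¬(p3 ∨ p2), w0   [¬◇-rule on 3 via w0Rw0]
5. ¬p3, w0   [¬∨-rule on 4]
6. ¬p2, w0   [¬∨-rule on 4]
7. p2, w0   [∨-rule on 2 (branches; this branch)]
Accessibility: w0Rw0
Branch closes: p2 and ¬p2 both at w0.
All branches of the negation close; one closing branch shown above.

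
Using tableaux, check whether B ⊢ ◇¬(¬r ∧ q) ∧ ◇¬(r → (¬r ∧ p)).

Tableau for the negation ¬(◇¬(¬r ∧ q) ∧ ◇¬(r → (¬r ∧ p))):
1. ¬(◇¬(¬r ∧ q) ∧ ◇¬(r → (¬r ∧ p))), u
2. ¬◇¬(r → (¬r ∧ p)), u
3. r → (¬r ∧ p), u
4. ¬r ∧ p, u
5. ¬r, u
6. p, u
Accessibility: uRu
The negation has an open branch (countermodel exists).

Not valid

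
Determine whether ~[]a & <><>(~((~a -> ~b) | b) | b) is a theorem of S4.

Tableau for the negation ~(~[]a & <><>(~((~a -> ~b) | b) | b)):
1. ~(~[]a & <><>(~((~a -> ~b) | b) | b)), w0
2. ~<><>(~((~a -> ~b) | b) | b), w0
3. ~<>(~((~a -> ~b) | b) | b), w0
4. ~(~((~a -> ~b) | b) | b), w0
5. (~a -> ~b) | b, w0
6. ~b, w0
7. ~a -> ~b, w0
Accessibility: w0Rw0
The negation has an open branch (countermodel exists).

Invalid (countermodel exists)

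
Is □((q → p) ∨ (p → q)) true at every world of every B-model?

Tableau for the negation ¬□((q → p) ∨ (p → q)):
1. ¬□((q → p) ∨ (p → q)), 0
2. ¬((q → p) ∨ (p → q)), 1
3. ¬(q → p), 1
4. ¬(p → q), 1
5. q, 1
6. ¬p, 1
7. p, 1
8. ¬q, 1
Accessibility: 0R0, 0R1, 1R0, 1R1
Branch closes: p and ¬p both at 1.
All branches of the negation close; one closing branch shown above.

Yes, valid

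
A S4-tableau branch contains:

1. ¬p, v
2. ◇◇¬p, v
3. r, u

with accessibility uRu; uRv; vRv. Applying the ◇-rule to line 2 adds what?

a fresh world w with vRw, and ◇¬p at w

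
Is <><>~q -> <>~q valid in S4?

Valid in S4

Tableau for the negation ~(<><>~q -> <>~q):
1. ~(<><>~q -> <>~q), 0
2. <><>~q, 0
3. ~<>~q, 0
4. q, 0
5. <>~q, 1
6. q, 1
7. ~q, 2
8. q, 2
Accessibility: 0R0, 0R1, 0R2, 1R1, 1R2, 2R2
Branch closes: q and ~q both at 2.
Every branch of the negation's tableau closes; the branch above is one of them.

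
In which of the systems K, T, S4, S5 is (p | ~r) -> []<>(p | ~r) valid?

S5-tableau for the negation ~((p | ~r) -> []<>(p | ~r)):
1. ~((p | ~r) -> []<>(p | ~r)), 0
2. p | ~r, 0
3. ~[]<>(p | ~r), 0
4. ~r, 0
5. ~<>(p | ~r), 1
6. ~(p | ~r), 0
7. ~p, 0
8. r, 0
Accessibility: 0R0, 0R1, 1R0, 1R1
Branch closes: r and ~r both at 0.
Every branch closes (one shown): valid in S5.
S4-tableau for the negation ~((p | ~r) -> []<>(p | ~r)):
1. ~((p | ~r) -> []<>(p | ~r)), 0
2. p | ~r, 0
3. ~[]<>(p | ~r), 0
4. ~r, 0
5. ~<>(p | ~r), 1
6. ~(p | ~r), 1
7. ~p, 1
8. r, 1
Accessibility: 0R0, 0R1, 1R1
Complete open branch: countermodel on an S4-frame, so not valid in S4, nor in K, T (the same frame is also a K-frame and a T-frame).

S5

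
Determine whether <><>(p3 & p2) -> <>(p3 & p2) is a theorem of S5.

Tableau for the negation ~(<><>(p3 & p2) -> <>(p3 & p2)):
1. ~(<><>(p3 & p2) -> <>(p3 & p2)), w0
2. <><>(p3 & p2), w0
3. ~<>(p3 & p2), w0
4. ~(p3 & p2), w0
5. ~p2, w0
6. <>(p3 & p2), w1
7. ~(p3 & p2), w1
8. ~p2, w1
9. p3 & p2, w2
10. p3, w2
11. p2, w2
12. ~(p3 & p2), w2
13. ~p2, w2
Accessibility: w0Rw0, w0Rw1, w0Rw2, w1Rw0, w1Rw1, w1Rw2, w2Rw0, w2Rw1, w2Rw2
Branch closes: p2 and ~p2 both at w2.
All branches of the negation close; one closing branch shown above.

Valid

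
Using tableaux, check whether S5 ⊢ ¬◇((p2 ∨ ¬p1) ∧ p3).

No, not valid

Tableau for the negation ◇((p2 ∨ ¬p1) ∧ p3):
1. ◇((p2 ∨ ¬p1) ∧ p3), w0
2. (p2 ∨ ¬p1) ∧ p3, w1   [◇-rule on 1: fresh world w1, w0Rw1]
3. p2 ∨ ¬p1, w1   [∧-rule on 2]
4. p3, w1   [∧-rule on 2]
5. ¬p1, w1   [∨-rule on 3 (branches; this branch)]
Accessibility: w0Rw0, w0Rw1, w1Rw0, w1Rw1
The negation has an open branch (countermodel exists).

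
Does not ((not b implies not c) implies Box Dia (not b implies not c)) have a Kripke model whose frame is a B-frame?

No, unsatisfiable

1. not ((not b implies not c) implies Box Dia (not b implies not c)), u
2. not b implies not c, u
3. not Box Dia (not b implies not c), u
4. not c, u
5. not Dia (not b implies not c), v
6. not (not b implies not c), u
7. not b, u
8. c, u
Accessibility: uRu, uRv, vRu, vRv
Branch closes: c and not c both at u.
(One branch shown.) All branches close.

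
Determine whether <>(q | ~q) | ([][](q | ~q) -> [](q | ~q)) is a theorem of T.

Yes, valid

Tableau for the negation ~(<>(q | ~q) | ([][](q | ~q) -> [](q | ~q))):
1. ~(<>(q | ~q) | ([][](q | ~q) -> [](q | ~q))), u
2. ~<>(q | ~q), u   [~|-rule on 1]
3. ~([][](q | ~q) -> [](q | ~q)), u   [~|-rule on 1]
4. [][](q | ~q), u   [~->-rule on 3]
5. ~[](q | ~q), u   [~->-rule on 3]
6. ~(q | ~q), u   [~<>-rule on 2 via uRu]
7. ~q, u   [~|-rule on 6]
8. q, u   [~|-rule on 6]
Accessibility: uRu
Branch closes: q and ~q both at u.
Every branch of the negation's tableau closes; the branch above is one of them.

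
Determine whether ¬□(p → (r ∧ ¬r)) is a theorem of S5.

Invalid (countermodel exists)

Tableau for the negation □(p → (r ∧ ¬r)):
1. □(p → (r ∧ ¬r)), u
2. p → (r ∧ ¬r), u
3. ¬p, u
Accessibility: uRu
The negation has an open branch (countermodel exists).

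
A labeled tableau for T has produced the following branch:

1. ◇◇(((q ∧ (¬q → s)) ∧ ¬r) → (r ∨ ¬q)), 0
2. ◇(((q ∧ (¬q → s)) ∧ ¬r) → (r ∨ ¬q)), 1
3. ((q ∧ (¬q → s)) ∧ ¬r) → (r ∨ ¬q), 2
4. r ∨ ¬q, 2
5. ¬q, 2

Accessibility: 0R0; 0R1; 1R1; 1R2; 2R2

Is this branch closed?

There is no literal clash: for every atom and world, at most one sign appears.

Not closed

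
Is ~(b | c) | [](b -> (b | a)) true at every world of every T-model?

Tableau for the negation ~(~(b | c) | [](b -> (b | a))):
1. ~(~(b | c) | [](b -> (b | a))), u
2. b | c, u
3. ~[](b -> (b | a)), u
4. c, u
5. ~(b -> (b | a)), v
6. b, v
7. ~(b | a), v
8. ~b, v
9. ~a, v
Accessibility: uRu, uRv, vRv
Branch closes: b and ~b both at v.
All branches of the negation close; one closing branch shown above.

Valid in T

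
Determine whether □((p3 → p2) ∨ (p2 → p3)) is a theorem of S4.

Tableau for the negation ¬□((p3 → p2) ∨ (p2 → p3)):
1. ¬□((p3 → p2) ∨ (p2 → p3)), w0
2. ¬((p3 → p2) ∨ (p2 → p3)), w1
3. ¬(p3 → p2), w1
4. ¬(p2 → p3), w1
5. p3, w1
6. ¬p2, w1
7. p2, w1
8. ¬p3, w1
Accessibility: w0Rw0, w0Rw1, w1Rw1
Branch closes: p2 and ¬p2 both at w1.
Every branch of the negation's tableau closes; the branch above is one of them.

Valid in S4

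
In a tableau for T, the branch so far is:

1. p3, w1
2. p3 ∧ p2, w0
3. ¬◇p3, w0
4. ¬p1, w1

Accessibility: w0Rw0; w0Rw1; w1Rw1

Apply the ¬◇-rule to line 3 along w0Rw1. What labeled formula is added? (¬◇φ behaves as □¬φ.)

¬◇φ behaves as □¬φ: propagate the negated body to each accessible world.

¬p3, w1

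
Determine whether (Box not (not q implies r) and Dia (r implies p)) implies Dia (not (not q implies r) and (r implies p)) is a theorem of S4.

Tableau for the negation not ((Box not (not q implies r) and Dia (r implies p)) implies Dia (not (not q implies r) and (r implies p))):
1. not ((Box not (not q implies r) and Dia (r implies p)) implies Dia (not (not q implies r) and (r implies p))), 0
2. Box not (not q implies r) and Dia (r implies p), 0   [neg-implies-rule on 1]
3. not Dia (not (not q implies r) and (r implies p)), 0   [neg-implies-rule on 1]
4. Box not (not q implies r), 0   [and-rule on 2]
5. Dia (r implies p), 0   [and-rule on 2]
6. not (not (not q implies r) and (r implies p)), 0   [neg-Dia-rule on 3 via 0R0]
7. not (not q implies r), 0   [Box-rule on 4 via 0R0]
8. not q, 0   [neg-implies-rule on 7]
9. not r, 0   [neg-implies-rule on 7]
10. not (r implies p), 0   [neg-and-rule on 6 (branches; this branch)]
11. r, 0   [neg-implies-rule on 10]
12. not p, 0   [neg-implies-rule on 10]
Accessibility: 0R0
Branch closes: r and not r both at 0.
Every branch of the negation's tableau closes; the branch above is one of them.

Yes, valid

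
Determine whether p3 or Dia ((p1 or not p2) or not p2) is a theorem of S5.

Tableau for the negation not (p3 or Dia ((p1 or not p2) or not p2)):
1. not (p3 or Dia ((p1 or not p2) or not p2)), u
2. not p3, u
3. not Dia ((p1 or not p2) or not p2), u
4. not ((p1 or not p2) or not p2), u
5. not (p1 or not p2), u
6. p2, u
7. not p1, u
Accessibility: uRu
The negation has an open branch (countermodel exists).

Invalid (countermodel exists)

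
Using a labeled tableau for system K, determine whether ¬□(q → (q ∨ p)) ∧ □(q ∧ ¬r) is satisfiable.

1. ¬□(q → (q ∨ p)) ∧ □(q ∧ ¬r), 0
2. ¬□(q → (q ∨ p)), 0
3. □(q ∧ ¬r), 0
4. ¬(q → (q ∨ p)), 1
5. q, 1
6. ¬(q ∨ p), 1
7. ¬q, 1
8. ¬p, 1
Accessibility: 0R1
Branch closes: q and ¬q both at 1.
All branches of the tableau close; one closing branch shown above.

Unsatisfiable (every branch closes)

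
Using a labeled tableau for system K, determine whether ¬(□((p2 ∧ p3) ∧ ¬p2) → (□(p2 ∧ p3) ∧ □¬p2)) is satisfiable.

Unsatisfiable (every branch closes)

1. ¬(□((p2 ∧ p3) ∧ ¬p2) → (□(p2 ∧ p3) ∧ □¬p2)), 0
2. □((p2 ∧ p3) ∧ ¬p2), 0
3. ¬(□(p2 ∧ p3) ∧ □¬p2), 0
4. ¬□(p2 ∧ p3), 0
5. ¬(p2 ∧ p3), 1
6. (p2 ∧ p3) ∧ ¬p2, 1
7. p2 ∧ p3, 1
8. ¬p2, 1
9. p2, 1
10. p3, 1
Accessibility: 0R1
Branch closes: p2 and ¬p2 both at 1.
(One branch shown.) All branches close.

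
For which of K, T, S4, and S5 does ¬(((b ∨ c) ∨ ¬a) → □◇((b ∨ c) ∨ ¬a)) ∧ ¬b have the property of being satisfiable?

K, T, S4

S4-tableau for the formula:
1. ¬(((b ∨ c) ∨ ¬a) → □◇((b ∨ c) ∨ ¬a)) ∧ ¬b, u
2. ¬(((b ∨ c) ∨ ¬a) → □◇((b ∨ c) ∨ ¬a)), u   [∧-rule on 1]
3. ¬b, u   [∧-rule on 1]
4. (b ∨ c) ∨ ¬a, u   [¬→-rule on 2]
5. ¬□◇((b ∨ c) ∨ ¬a), u   [¬→-rule on 2]
6. ¬a, u   [∨-rule on 4 (branches; this branch)]
7. ¬◇((b ∨ c) ∨ ¬a), v   [¬□-rule on 5: fresh world v, uRv]
8. ¬((b ∨ c) ∨ ¬a), v   [¬◇-rule on 7 via vRv]
9. ¬(b ∨ c), v   [¬∨-rule on 8]
10. a, v   [¬∨-rule on 8]
11. ¬b, v   [¬∨-rule on 9]
12. ¬c, v   [¬∨-rule on 9]
Accessibility: uRu, uRv, vRv
Complete open branch: satisfiable in S4, hence also in K, T (this S4-model is also a K-model and a T-model).
S5-tableau for the formula:
1. ¬(((b ∨ c) ∨ ¬a) → □◇((b ∨ c) ∨ ¬a)) ∧ ¬b, u
2. ¬(((b ∨ c) ∨ ¬a) → □◇((b ∨ c) ∨ ¬a)), u   [∧-rule on 1]
3. ¬b, u   [∧-rule on 1]
4. (b ∨ c) ∨ ¬a, u   [¬→-rule on 2]
5. ¬□◇((b ∨ c) ∨ ¬a), u   [¬→-rule on 2]
6. b ∨ c, u   [∨-rule on 4 (branches; this branch)]
7. c, u   [∨-rule on 6 (branches; this branch)]
8. ¬◇((b ∨ c) ∨ ¬a), v   [¬□-rule on 5: fresh world v, uRv]
9. ¬((b ∨ c) ∨ ¬a), u   [¬◇-rule on 8 via vRu]
10. ¬(b ∨ c), u   [¬∨-rule on 9]
11. a, u   [¬∨-rule on 9]
12. ¬c, u   [¬∨-rule on 10]
Accessibility: uRu, uRv, vRu, vRv
Branch closes: c and ¬c both at u.
Every branch closes (one shown): unsatisfiable in S5.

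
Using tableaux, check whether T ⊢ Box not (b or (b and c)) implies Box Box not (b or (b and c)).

Not valid

Tableau for the negation not (Box not (b or (b and c)) implies Box Box not (b or (b and c))):
1. not (Box not (b or (b and c)) implies Box Box not (b or (b and c))), w0
2. Box not (b or (b and c)), w0
3. not Box Box not (b or (b and c)), w0
4. not (b or (b and c)), w0
5. not b, w0
6. not (b and c), w0
7. not c, w0
8. not Box not (b or (b and c)), w1
9. not (b or (b and c)), w1
10. not b, w1
11. not (b and c), w1
12. not c, w1
13. b or (b and c), w2
14. b and c, w2
15. b, w2
16. c, w2
Accessibility: w0Rw0, w0Rw1, w1Rw1, w1Rw2, w2Rw2
The negation has an open branch (countermodel exists).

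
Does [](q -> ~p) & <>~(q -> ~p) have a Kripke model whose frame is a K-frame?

1. [](q -> ~p) & <>~(q -> ~p), 0
2. [](q -> ~p), 0
3. <>~(q -> ~p), 0
4. ~(q -> ~p), 1
5. q, 1
6. p, 1
7. q -> ~p, 1
8. ~p, 1
Accessibility: 0R1
Branch closes: p and ~p both at 1.
All branches of the tableau close; one closing branch shown above.

Unsatisfiable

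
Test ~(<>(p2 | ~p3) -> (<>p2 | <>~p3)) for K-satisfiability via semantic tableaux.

1. ~(<>(p2 | ~p3) -> (<>p2 | <>~p3)), 0
2. <>(p2 | ~p3), 0
3. ~(<>p2 | <>~p3), 0
4. ~<>p2, 0
5. ~<>~p3, 0
6. p2 | ~p3, 1
7. ~p2, 1
8. p3, 1
9. ~p3, 1
Accessibility: 0R1
Branch closes: p3 and ~p3 both at 1.
All branches of the tableau close; one closing branch shown above.

Unsatisfiable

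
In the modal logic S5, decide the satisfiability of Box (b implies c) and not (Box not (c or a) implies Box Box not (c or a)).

1. Box (b implies c) and not (Box not (c or a) implies Box Box not (c or a)), u
2. Box (b implies c), u
3. not (Box not (c or a) implies Box Box not (c or a)), u
4. Box not (c or a), u
5. not Box Box not (c or a), u
6. b implies c, u
7. not (c or a), u
8. not c, u
9. not a, u
10. not b, u
11. not Box not (c or a), v
12. b implies c, v
13. not (c or a), v
14. not c, v
15. not a, v
16. not b, v
17. c or a, w
18. b implies c, w
19. not (c or a), w
20. not c, w
21. not a, w
22. a, w
Accessibility: uRu, uRv, uRw, vRu, vRv, vRw, wRu, wRv, wRw
Branch closes: a and not a both at w.
(One branch shown.) All branches close.

Unsatisfiable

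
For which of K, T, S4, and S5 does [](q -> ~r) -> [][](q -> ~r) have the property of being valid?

S4, S5

S4-tableau for the negation ~([](q -> ~r) -> [][](q -> ~r)):
1. ~([](q -> ~r) -> [][](q -> ~r)), w0
2. [](q -> ~r), w0
3. ~[][](q -> ~r), w0
4. q -> ~r, w0
5. ~r, w0
6. ~[](q -> ~r), w1
7. q -> ~r, w1
8. ~r, w1
9. ~(q -> ~r), w2
10. q, w2
11. r, w2
12. q -> ~r, w2
13. ~r, w2
Accessibility: w0Rw0, w0Rw1, w0Rw2, w1Rw1, w1Rw2, w2Rw2
Branch closes: r and ~r both at w2.
Every branch closes (one shown): valid in S4, hence also in S5 (every theorem of S4 is a theorem of S5).
T-tableau for the negation ~([](q -> ~r) -> [][](q -> ~r)):
1. ~([](q -> ~r) -> [][](q -> ~r)), w0
2. [](q -> ~r), w0
3. ~[][](q -> ~r), w0
4. q -> ~r, w0
5. ~r, w0
6. ~[](q -> ~r), w1
7. q -> ~r, w1
8. ~r, w1
9. ~(q -> ~r), w2
10. q, w2
11. r, w2
Accessibility: w0Rw0, w0Rw1, w1Rw1, w1Rw2, w2Rw2
Complete open branch: countermodel on a T-frame, so not valid in T, nor in K (the same frame is also a K-frame).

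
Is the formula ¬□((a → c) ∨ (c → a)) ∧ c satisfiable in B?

1. ¬□((a → c) ∨ (c → a)) ∧ c, 0
2. ¬□((a → c) ∨ (c → a)), 0
3. c, 0
4. ¬((a → c) ∨ (c → a)), 1
5. ¬(a → c), 1
6. ¬(c → a), 1
7. a, 1
8. ¬c, 1
9. c, 1
10. ¬a, 1
Accessibility: 0R0, 0R1, 1R0, 1R1
Branch closes: c and ¬c both at 1.
Every branch closes; the branch above is one of them.

Unsatisfiable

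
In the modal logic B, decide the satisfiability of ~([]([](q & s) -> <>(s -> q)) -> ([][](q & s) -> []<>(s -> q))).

Unsatisfiable

1. ~([]([](q & s) -> <>(s -> q)) -> ([][](q & s) -> []<>(s -> q))), 0
2. []([](q & s) -> <>(s -> q)), 0
3. ~([][](q & s) -> []<>(s -> q)), 0
4. [][](q & s), 0
5. ~[]<>(s -> q), 0
6. [](q & s) -> <>(s -> q), 0
7. [](q & s), 0
8. q & s, 0
9. q, 0
10. s, 0
11. <>(s -> q), 0
12. ~<>(s -> q), 1
13. [](q & s) -> <>(s -> q), 1
14. [](q & s), 1
15. q & s, 1
16. q, 1
17. s, 1
18. ~(s -> q), 0
19. ~q, 0
Accessibility: 0R0, 0R1, 1R0, 1R1
Branch closes: q and ~q both at 0.
All branches of the tableau close; one closing branch shown above.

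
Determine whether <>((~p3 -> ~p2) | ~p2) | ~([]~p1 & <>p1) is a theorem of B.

Tableau for the negation ~(<>((~p3 -> ~p2) | ~p2) | ~([]~p1 & <>p1)):
1. ~(<>((~p3 -> ~p2) | ~p2) | ~([]~p1 & <>p1)), 0
2. ~<>((~p3 -> ~p2) | ~p2), 0   [~|-rule on 1]
3. []~p1 & <>p1, 0   [~|-rule on 1]
4. []~p1, 0   [&-rule on 3]
5. <>p1, 0   [&-rule on 3]
6. ~((~p3 -> ~p2) | ~p2), 0   [~<>-rule on 2 via 0R0]
7. ~(~p3 -> ~p2), 0   [~|-rule on 6]
8. p2, 0   [~|-rule on 6]
9. ~p3, 0   [~->-rule on 7]
10. ~p1, 0   [[]-rule on 4 via 0R0]
11. p1, 1   [<>-rule on 5: fresh world 1, 0R1]
12. ~((~p3 -> ~p2) | ~p2), 1   [~<>-rule on 2 via 0R1]
13. ~(~p3 -> ~p2), 1   [~|-rule on 12]
14. p2, 1   [~|-rule on 12]
15. ~p3, 1   [~->-rule on 13]
16. ~p1, 1   [[]-rule on 4 via 0R1]
Accessibility: 0R0, 0R1, 1R0, 1R1
Branch closes: p1 and ~p1 both at 1.
Every branch of the negation's tableau closes; the branch above is one of them.

Valid in B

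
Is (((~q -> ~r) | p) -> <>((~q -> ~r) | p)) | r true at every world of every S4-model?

Tableau for the negation ~((((~q -> ~r) | p) -> <>((~q -> ~r) | p)) | r):
1. ~((((~q -> ~r) | p) -> <>((~q -> ~r) | p)) | r), u
2. ~(((~q -> ~r) | p) -> <>((~q -> ~r) | p)), u
3. ~r, u
4. (~q -> ~r) | p, u
5. ~<>((~q -> ~r) | p), u
6. ~((~q -> ~r) | p), u
7. ~(~q -> ~r), u
8. ~p, u
9. ~q, u
10. r, u
Accessibility: uRu
Branch closes: r and ~r both at u.
All branches of the negation close; one closing branch shown above.

Valid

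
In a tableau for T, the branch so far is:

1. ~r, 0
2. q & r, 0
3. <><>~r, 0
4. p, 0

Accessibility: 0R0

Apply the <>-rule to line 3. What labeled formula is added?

a fresh world 1 with 0R1, and <>~r at 1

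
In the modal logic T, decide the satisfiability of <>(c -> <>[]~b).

1. <>(c -> <>[]~b), u
2. c -> <>[]~b, v   [<>-rule on 1: fresh world v, uRv]
3. <>[]~b, v   [->-rule on 2 (branches; this branch)]
4. []~b, w   [<>-rule on 3: fresh world w, vRw]
5. ~b, w   [[]-rule on 4 via wRw]
Accessibility: uRu, uRv, vRv, vRw, wRw

Satisfiable (open branch found)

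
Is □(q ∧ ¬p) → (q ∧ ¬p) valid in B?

Valid

Tableau for the negation ¬(□(q ∧ ¬p) → (q ∧ ¬p)):
1. ¬(□(q ∧ ¬p) → (q ∧ ¬p)), u
2. □(q ∧ ¬p), u
3. ¬(q ∧ ¬p), u
4. q ∧ ¬p, u
5. q, u
6. ¬p, u
7. p, u
Accessibility: uRu
Branch closes: p and ¬p both at u.
All branches of the negation close; one closing branch shown above.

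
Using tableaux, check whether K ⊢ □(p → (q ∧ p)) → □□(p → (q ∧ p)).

Not valid

Tableau for the negation ¬(□(p → (q ∧ p)) → □□(p → (q ∧ p))):
1. ¬(□(p → (q ∧ p)) → □□(p → (q ∧ p))), 0
2. □(p → (q ∧ p)), 0   [¬→-rule on 1]
3. ¬□□(p → (q ∧ p)), 0   [¬→-rule on 1]
4. ¬□(p → (q ∧ p)), 1   [¬□-rule on 3: fresh world 1, 0R1]
5. p → (q ∧ p), 1   [□-rule on 2 via 0R1]
6. q ∧ p, 1   [→-rule on 5 (branches; this branch)]
7. q, 1   [∧-rule on 6]
8. p, 1   [∧-rule on 6]
9. ¬(p → (q ∧ p)), 2   [¬□-rule on 4: fresh world 2, 1R2]
10. p, 2   [¬→-rule on 9]
11. ¬(q ∧ p), 2   [¬→-rule on 9]
12. ¬q, 2   [¬∧-rule on 11 (branches; this branch)]
Accessibility: 0R1, 1R2
The negation has an open branch (countermodel exists).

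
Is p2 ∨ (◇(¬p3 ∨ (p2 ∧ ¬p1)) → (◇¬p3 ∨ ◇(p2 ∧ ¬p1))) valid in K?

Valid in K

Tableau for the negation ¬(p2 ∨ (◇(¬p3 ∨ (p2 ∧ ¬p1)) → (◇¬p3 ∨ ◇(p2 ∧ ¬p1)))):
1. ¬(p2 ∨ (◇(¬p3 ∨ (p2 ∧ ¬p1)) → (◇¬p3 ∨ ◇(p2 ∧ ¬p1)))), u
2. ¬p2, u
3. ¬(◇(¬p3 ∨ (p2 ∧ ¬p1)) → (◇¬p3 ∨ ◇(p2 ∧ ¬p1))), u
4. ◇(¬p3 ∨ (p2 ∧ ¬p1)), u
5. ¬(◇¬p3 ∨ ◇(p2 ∧ ¬p1)), u
6. ¬◇¬p3, u
7. ¬◇(p2 ∧ ¬p1), u
8. ¬p3 ∨ (p2 ∧ ¬p1), v
9. p3, v
10. ¬(p2 ∧ ¬p1), v
11. p2 ∧ ¬p1, v
12. p2, v
13. ¬p1, v
14. p1, v
Accessibility: uRv
Branch closes: p1 and ¬p1 both at v.
Every branch of the negation's tableau closes; the branch above is one of them.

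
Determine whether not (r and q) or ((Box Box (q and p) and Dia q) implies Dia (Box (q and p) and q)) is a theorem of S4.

Tableau for the negation not (not (r and q) or ((Box Box (q and p) and Dia q) implies Dia (Box (q and p) and q))):
1. not (not (r and q) or ((Box Box (q and p) and Dia q) implies Dia (Box (q and p) and q))), 0
2. r and q, 0
3. not ((Box Box (q and p) and Dia q) implies Dia (Box (q and p) and q)), 0
4. r, 0
5. q, 0
6. Box Box (q and p) and Dia q, 0
7. not Dia (Box (q and p) and q), 0
8. Box Box (q and p), 0
9. Dia q, 0
10. not (Box (q and p) and q), 0
11. Box (q and p), 0
12. q and p, 0
13. p, 0
14. not Box (q and p), 0
15. q, 1
16. not (Box (q and p) and q), 1
17. Box (q and p), 1
18. q and p, 1
19. p, 1
20. not Box (q and p), 1
21. not (q and p), 2
22. not (Box (q and p) and q), 2
23. Box (q and p), 2
24. q and p, 2
25. q, 2
26. p, 2
27. not p, 2
Accessibility: 0R0, 0R1, 0R2, 1R1, 2R2
Branch closes: p and not p both at 2.
Every branch of the negation's tableau closes; the branch above is one of them.

Yes, valid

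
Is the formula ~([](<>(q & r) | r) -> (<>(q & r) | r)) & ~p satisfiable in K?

Satisfiable (open branch found)

1. ~([](<>(q & r) | r) -> (<>(q & r) | r)) & ~p, 0
2. ~([](<>(q & r) | r) -> (<>(q & r) | r)), 0
3. ~p, 0
4. [](<>(q & r) | r), 0
5. ~(<>(q & r) | r), 0
6. ~<>(q & r), 0
7. ~r, 0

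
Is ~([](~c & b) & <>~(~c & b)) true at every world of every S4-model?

Valid

Tableau for the negation [](~c & b) & <>~(~c & b):
1. [](~c & b) & <>~(~c & b), 0
2. [](~c & b), 0   [&-rule on 1]
3. <>~(~c & b), 0   [&-rule on 1]
4. ~c & b, 0   [[]-rule on 2 via 0R0]
5. ~c, 0   [&-rule on 4]
6. b, 0   [&-rule on 4]
7. ~(~c & b), 1   [<>-rule on 3: fresh world 1, 0R1]
8. ~c & b, 1   [[]-rule on 2 via 0R1]
9. ~c, 1   [&-rule on 8]
10. b, 1   [&-rule on 8]
11. ~b, 1   [~&-rule on 7 (branches; this branch)]
Accessibility: 0R0, 0R1, 1R1
Branch closes: b and ~b both at 1.
All branches of the negation close; one closing branch shown above.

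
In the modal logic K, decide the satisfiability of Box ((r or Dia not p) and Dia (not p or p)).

Yes, satisfiable

1. Box ((r or Dia not p) and Dia (not p or p)), 0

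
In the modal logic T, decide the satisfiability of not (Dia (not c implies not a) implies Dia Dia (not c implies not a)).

Unsatisfiable (every branch closes)

1. not (Dia (not c implies not a) implies Dia Dia (not c implies not a)), w0
2. Dia (not c implies not a), w0   [neg-implies-rule on 1]
3. not Dia Dia (not c implies not a), w0   [neg-implies-rule on 1]
4. not Dia (not c implies not a), w0   [neg-Dia-rule on 3 via w0Rw0]
5. not (not c implies not a), w0   [neg-Dia-rule on 4 via w0Rw0]
6. not c, w0   [neg-implies-rule on 5]
7. a, w0   [neg-implies-rule on 5]
8. not c implies not a, w1   [Dia-rule on 2: fresh world w1, w0Rw1]
9. not Dia (not c implies not a), w1   [neg-Dia-rule on 3 via w0Rw1]
10. not (not c implies not a), w1   [neg-Dia-rule on 4 via w0Rw1]
11. not c, w1   [neg-implies-rule on 10]
12. a, w1   [neg-implies-rule on 10]
13. not a, w1   [implies-rule on 8 (branches; this branch)]
Accessibility: w0Rw0, w0Rw1, w1Rw1
Branch closes: a and not a both at w1.
(One branch shown.) All branches close.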